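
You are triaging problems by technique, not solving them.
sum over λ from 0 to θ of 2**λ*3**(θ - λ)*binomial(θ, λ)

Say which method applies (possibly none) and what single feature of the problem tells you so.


Method: the binomial theorem — the summand is term λ of a binomial expansion in 2 and 3; the whole sum is a single power.


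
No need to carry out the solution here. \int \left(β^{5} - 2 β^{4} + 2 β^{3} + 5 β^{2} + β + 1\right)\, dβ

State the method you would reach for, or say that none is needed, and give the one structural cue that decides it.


Method: no special technique — every term is a constant multiple of a power of β; term-wise power-rule integration needs no preliminary transformation.


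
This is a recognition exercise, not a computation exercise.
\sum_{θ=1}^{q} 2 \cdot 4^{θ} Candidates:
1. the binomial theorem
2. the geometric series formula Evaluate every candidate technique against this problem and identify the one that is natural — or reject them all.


Diagnosis: the geometric series formula — each summand is the previous one scaled by 4; that constant multiplier is itself the geometric structure.
- the binomial theorem: the terms lack the binomial-coefficient-weighted complementary-power pattern of an expansion.
- the geometric series formula: applies; the problem has the shape this method handles.


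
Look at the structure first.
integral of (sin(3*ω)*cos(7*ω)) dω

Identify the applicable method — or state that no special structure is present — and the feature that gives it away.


Method: a trigonometric identity — sin(3*ω)*cos(7*ω) mixes two frequencies; the product-to-sum identity splits it into single-frequency sinusoids.


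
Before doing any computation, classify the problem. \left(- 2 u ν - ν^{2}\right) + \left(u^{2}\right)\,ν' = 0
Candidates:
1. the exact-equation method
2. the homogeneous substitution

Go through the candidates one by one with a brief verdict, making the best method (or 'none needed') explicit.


Technique: the homogeneous substitution — the slope is degree-zero homogeneous: the ratio substitution v = ν/u collapses it. Rearranged, this also fits the Bernoulli template directly; the homogeneous substitution reads the structure without the rearrangement.
- the exact-equation method: the cross partial derivatives disagree, so no single potential exists.
- the homogeneous substitution — applicable, and directly so.


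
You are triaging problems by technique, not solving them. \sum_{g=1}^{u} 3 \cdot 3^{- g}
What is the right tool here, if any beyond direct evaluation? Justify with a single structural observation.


Best approach: the geometric series formula — consecutive terms stand in a fixed index-free ratio — the geometric sum formula closes it.


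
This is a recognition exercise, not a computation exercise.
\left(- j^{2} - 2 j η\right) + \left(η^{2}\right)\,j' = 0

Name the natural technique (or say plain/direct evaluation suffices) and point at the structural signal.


Best approach: the homogeneous substitution — solved for the derivative, the right side is unchanged under scaling η and j together — it depends only on the ratio j/η, so substitute a single ratio variable. This doubles as a Bernoulli equation in the unknown as written; the homogeneous route needs no setup at all.


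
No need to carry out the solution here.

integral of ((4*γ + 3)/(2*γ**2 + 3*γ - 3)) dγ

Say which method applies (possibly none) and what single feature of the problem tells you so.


Diagnosis: u-substitution — viewed as a product, the integrand is a composition evaluated at 2*γ**2 + 3*γ - 3 times (a constant multiple of) that inner expression's derivative, so u = 2*γ**2 + 3*γ - 3 makes it elementary.


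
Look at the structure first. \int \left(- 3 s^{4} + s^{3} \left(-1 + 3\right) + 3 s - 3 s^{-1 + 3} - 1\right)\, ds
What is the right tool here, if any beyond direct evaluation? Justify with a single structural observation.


Diagnosis: no special technique — nothing composite, nothing rational, nothing trigonometric — each constant-multiple power of s integrates by the power rule alone.


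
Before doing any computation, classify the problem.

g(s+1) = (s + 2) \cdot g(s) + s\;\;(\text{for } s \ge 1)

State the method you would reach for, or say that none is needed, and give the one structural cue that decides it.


Diagnosis: a summation factor — first-order, linear, moving coefficient s + 2: the discrete analogue of an integrating factor handles it.


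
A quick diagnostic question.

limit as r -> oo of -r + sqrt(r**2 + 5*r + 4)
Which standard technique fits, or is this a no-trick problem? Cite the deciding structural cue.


Verdict: conjugate multiplication — both pieces blow up but their difference is finite; the conjugate trick rationalizes sqrt(r**2 + 5*r + 4) - r.


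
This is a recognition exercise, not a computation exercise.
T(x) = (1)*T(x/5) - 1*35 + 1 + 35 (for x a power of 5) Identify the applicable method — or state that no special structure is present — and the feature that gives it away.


Best approach: the master substitution — recursion at x/5 is multiplicative in the index; logarithmic reindexing via x = 5^m linearizes it.


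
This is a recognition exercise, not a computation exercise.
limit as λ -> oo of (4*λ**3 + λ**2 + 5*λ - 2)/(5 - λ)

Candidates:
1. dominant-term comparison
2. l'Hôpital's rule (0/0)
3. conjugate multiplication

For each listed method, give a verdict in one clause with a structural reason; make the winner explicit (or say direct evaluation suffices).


Best approach: dominant-term comparison — growth-rate triage: the leading powers of λ decide the limit, everything else is noise.
- dominant-term comparison: yes, a natural case for it.
- l'Hôpital's rule (0/0): viewed as a single quotient this runs to ∞/∞, not the 0/0 clash this candidate addresses; an at-infinity variant of the rule would resolve it, but comparing leading growth reads the answer without differentiating.
- conjugate multiplication — there are no radicals in tension whose conjugate would simplify matters.


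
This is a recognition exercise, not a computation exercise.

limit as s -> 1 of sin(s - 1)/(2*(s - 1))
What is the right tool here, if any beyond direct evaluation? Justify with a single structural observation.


Best approach: l'Hôpital's rule (0/0) — plug in 1: top and bottom both hit zero, so differentiate each and retry. A local series expansion at the point resolves it as well; the rule is the packaged version of that step.


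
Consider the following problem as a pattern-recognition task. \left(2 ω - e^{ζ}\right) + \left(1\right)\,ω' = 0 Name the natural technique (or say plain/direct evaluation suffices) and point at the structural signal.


Diagnosis: a linear integrating factor — the equation is linear in ω with coefficient 2; multiplying by the integrating factor exp(∫2) makes the left side a perfect derivative.


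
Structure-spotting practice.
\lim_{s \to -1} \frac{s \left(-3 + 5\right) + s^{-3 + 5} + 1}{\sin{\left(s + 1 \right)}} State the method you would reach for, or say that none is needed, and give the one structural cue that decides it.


Technique: l'Hôpital's rule (0/0) — substituting -1 gives 0 over 0; differentiate top and bottom once and re-evaluate. A first-order expansion at the point is an equally standard path; the rule packages it.


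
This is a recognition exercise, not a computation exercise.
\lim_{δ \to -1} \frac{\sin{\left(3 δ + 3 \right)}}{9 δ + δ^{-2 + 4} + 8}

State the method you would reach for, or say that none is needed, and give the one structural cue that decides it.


Technique: l'Hôpital's rule (0/0) — numerator and denominator both vanish at -1 — a genuine 0/0 form, which is exactly when l'Hôpital applies. Expanding numerator and denominator to first order gives the same value — the rule automates exactly that.


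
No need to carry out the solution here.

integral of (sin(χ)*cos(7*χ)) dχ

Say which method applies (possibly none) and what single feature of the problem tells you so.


Verdict: a trigonometric identity — sin(χ)*cos(7*χ) is a beat pattern — rewrite the product as a sum of single-frequency waves before integrating.


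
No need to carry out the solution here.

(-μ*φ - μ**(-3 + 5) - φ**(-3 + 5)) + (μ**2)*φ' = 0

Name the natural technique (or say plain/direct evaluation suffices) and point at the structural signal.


Diagnosis: the homogeneous substitution — the slope's numerator and denominator share total degree; set v = φ/μ and the equation drops to separable form.


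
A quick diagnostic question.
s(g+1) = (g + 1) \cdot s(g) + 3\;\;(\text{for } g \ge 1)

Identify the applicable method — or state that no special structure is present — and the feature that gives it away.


Diagnosis: a summation factor — it is first-order linear but the coefficient g + 1 depends on the index, so multiply through by a summation factor to telescope it.


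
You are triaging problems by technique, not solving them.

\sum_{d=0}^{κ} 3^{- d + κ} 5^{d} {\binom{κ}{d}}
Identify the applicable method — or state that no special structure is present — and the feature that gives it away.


Technique: the binomial theorem — the binomial coefficients weight matched powers of 5 and 3, which is exactly the expansion of a binomial power.


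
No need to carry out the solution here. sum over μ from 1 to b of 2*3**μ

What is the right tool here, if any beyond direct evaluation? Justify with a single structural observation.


Technique: the geometric series formula — each summand is the previous one scaled by 3; that constant multiplier is itself the geometric structure.


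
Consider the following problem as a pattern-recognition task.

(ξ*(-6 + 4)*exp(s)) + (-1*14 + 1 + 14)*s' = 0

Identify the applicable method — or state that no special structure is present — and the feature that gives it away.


Best approach: separation of variables — separating collects all s-dependence with the derivative and leaves all ξ-dependence opposite: variables separate.


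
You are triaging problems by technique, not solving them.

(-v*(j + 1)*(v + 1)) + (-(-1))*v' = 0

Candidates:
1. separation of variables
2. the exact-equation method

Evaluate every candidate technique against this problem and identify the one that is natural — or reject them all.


Method: separation of variables — one side of the product carries the independent variable, the other the unknown — the textbook separation shape. Rearranged, this also fits the Bernoulli template directly; separation reads the product structure as given.
- separation of variables: applicable, and directly so.
- the exact-equation method — the cross partial derivatives disagree, so no single potential exists.


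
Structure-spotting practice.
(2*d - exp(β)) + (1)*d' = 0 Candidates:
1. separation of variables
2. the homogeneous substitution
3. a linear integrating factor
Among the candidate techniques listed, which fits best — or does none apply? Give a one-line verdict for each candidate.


Method: a linear integrating factor — the unknown enters only to the first power against a nonzero forcing term — the integrating-factor template applies directly.
- separation of variables — no algebra isolates the independent variable on one side and the unknown on the other.
- the homogeneous substitution: the ratio of the variables does not determine the slope.
- a linear integrating factor — applicable, and directly so.


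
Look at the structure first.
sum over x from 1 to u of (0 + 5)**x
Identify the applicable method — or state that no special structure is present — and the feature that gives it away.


Technique: the geometric series formula — term-over-term division gives 5 every time — index-free ratio, geometric sum formula applies.


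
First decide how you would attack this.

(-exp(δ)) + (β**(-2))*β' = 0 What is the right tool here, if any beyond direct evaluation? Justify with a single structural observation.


Verdict: separation of variables — one side of the product carries the independent variable, the other the unknown — the textbook separation shape. The cross-partial test also passes here (vacuously, each side single-variable); the potential-function route would work, separation is simply more immediate.


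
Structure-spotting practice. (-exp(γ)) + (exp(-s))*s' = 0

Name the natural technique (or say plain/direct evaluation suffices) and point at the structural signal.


Best approach: separation of variables — solved for the derivative, the right side splits multiplicatively into a function of each variable alone — divide and integrate each side. An exactness check succeeds on this form as well — separation and the potential function arrive at the same answer, separation more directly.


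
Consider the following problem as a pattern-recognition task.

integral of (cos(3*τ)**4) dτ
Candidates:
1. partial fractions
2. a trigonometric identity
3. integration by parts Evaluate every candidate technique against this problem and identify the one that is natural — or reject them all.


Technique: a trigonometric identity — cos(3*τ)**4 is an even power — the power-reduction identity rewrites it into first-degree cosines.
- partial fractions: there is no rational-function structure to decompose.
- a trigonometric identity: yes, a natural case for it.
- integration by parts — not the natural route: no polynomial-kernel product appears — a recursive parts reduction of the trigonometric product exists, but the identity rewrite is direct.


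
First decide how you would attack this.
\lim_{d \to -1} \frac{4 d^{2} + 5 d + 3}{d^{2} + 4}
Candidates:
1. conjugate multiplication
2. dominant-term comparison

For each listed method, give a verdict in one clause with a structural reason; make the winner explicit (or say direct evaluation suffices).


Best approach: no special technique — no denominator vanishes and nothing blows up at -1: direct substitution is the whole computation.
- conjugate multiplication — there are no radicals in tension whose conjugate would simplify matters.
- dominant-term comparison — this is not a rational comparison of growth rates at infinity.


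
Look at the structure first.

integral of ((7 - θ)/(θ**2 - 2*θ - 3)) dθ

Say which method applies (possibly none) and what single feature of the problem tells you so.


Method: partial fractions — the factorization of θ**2 - 2*θ - 3 is the whole battle; after it, each term is a table integral.


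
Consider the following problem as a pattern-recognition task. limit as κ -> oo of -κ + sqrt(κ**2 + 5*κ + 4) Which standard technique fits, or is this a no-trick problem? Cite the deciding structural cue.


Method: conjugate multiplication — sqrt(κ**2 + 5*κ + 4) and κ both blow up, but their difference is tame once the conjugate rationalizes it.


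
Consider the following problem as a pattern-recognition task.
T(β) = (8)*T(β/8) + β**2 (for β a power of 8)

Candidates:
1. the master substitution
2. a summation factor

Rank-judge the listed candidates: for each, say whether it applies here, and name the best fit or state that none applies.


Verdict: the master substitution — the argument shrinks by the factor 8, so measure the index on a logarithmic scale and the recursion becomes a shift.
- the master substitution — a fit — the right tool for this form.
- a summation factor: the recursion divides its index rather than shifting it — there is no previous-term chain for a summation factor to telescope.


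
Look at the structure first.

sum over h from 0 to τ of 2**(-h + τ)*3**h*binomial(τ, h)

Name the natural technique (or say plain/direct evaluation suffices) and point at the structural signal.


Best approach: the binomial theorem — binomial(τ, h) weighting matched powers of 3 and 2 is the expanded form of (3 + 2)^τ — fold it back up.


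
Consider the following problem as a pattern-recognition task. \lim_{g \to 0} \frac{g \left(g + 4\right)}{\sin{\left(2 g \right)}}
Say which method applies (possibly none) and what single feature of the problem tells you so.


Verdict: l'Hôpital's rule (0/0) — numerator and denominator both vanish at 0 — a genuine 0/0 form, which is exactly when l'Hôpital applies. A local series expansion at the point resolves it as well; the rule is the packaged version of that step.


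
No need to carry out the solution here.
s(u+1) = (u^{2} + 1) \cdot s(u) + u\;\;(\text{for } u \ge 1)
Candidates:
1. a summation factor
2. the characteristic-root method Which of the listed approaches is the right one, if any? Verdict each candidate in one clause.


Verdict: a summation factor — rescale the sequence by the product of the weights u^{2} + 1 so far — the recurrence collapses to a plain running sum.
- a summation factor — yes — fits the structure here.
- the characteristic-root method — the coefficients vary with the index, breaking the constant-coefficient structure the method needs.


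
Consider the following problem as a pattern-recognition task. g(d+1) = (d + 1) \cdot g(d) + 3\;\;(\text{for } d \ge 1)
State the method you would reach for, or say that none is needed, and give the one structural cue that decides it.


Method: a summation factor — one step of memory with a weight d + 1 that changes as the index grows — the summation-factor construction is built for this.


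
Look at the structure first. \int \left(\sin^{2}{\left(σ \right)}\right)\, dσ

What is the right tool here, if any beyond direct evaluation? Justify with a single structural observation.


Method: a trigonometric identity — an even power like \sin^{2}{\left(σ \right)} flattens under the half-angle identity into first-degree cosines you can integrate directly.


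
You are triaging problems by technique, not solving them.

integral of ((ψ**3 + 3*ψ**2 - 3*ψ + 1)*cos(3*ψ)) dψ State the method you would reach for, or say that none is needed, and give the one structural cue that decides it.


Diagnosis: integration by parts — the integrand splits as ψ**3 + 3*ψ**2 - 3*ψ + 1 times cos(3*ψ) — repeatedly differentiating the polynomial part kills it, which is the parts ladder.


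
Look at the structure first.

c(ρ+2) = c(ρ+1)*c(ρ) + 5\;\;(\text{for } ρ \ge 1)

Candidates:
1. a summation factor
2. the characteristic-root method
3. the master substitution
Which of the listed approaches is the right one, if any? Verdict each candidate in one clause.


Technique: no special technique — the recurrence is nonlinear in the sequence terms; no linear-recurrence method fits it as written — one iterates or studies it directly.
- a summation factor — the recursion is nonlinear — outside the first-order linear family a summation factor addresses.
- the characteristic-root method — the recursion is nonlinear in the sequence values, so no linear-modes ansatz applies.
- the master substitution — there is no divide-the-index recursive argument.


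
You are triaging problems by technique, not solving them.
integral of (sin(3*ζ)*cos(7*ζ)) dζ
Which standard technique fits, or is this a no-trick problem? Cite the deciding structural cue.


Verdict: a trigonometric identity — cross-frequency products like sin(3*ζ)*cos(7*ζ) are the textbook product-to-sum case — the identity converts them to directly integrable sinusoids.


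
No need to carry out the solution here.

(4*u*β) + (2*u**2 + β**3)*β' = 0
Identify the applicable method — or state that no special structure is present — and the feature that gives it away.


Diagnosis: the exact-equation method — the compatibility test passes: the β-derivative of 4*u*β matches the u-derivative of 2*u**2 + β**3, so integrate a potential.


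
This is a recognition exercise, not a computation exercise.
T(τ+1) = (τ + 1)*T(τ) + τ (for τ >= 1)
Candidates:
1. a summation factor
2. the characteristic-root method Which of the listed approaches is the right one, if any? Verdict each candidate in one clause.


Diagnosis: a summation factor — an index-dependent multiplier τ + 1 rules out characteristic roots; a summation factor converts it to a pure difference.
- a summation factor: a fit — the right tool for this form.
- the characteristic-root method: the coefficients change with the index, which the root method cannot absorb.


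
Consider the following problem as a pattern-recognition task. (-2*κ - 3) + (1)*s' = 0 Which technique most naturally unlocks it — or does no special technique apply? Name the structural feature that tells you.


Method: no special technique — with s absent the equation is not coupled at all: direct integration in κ.


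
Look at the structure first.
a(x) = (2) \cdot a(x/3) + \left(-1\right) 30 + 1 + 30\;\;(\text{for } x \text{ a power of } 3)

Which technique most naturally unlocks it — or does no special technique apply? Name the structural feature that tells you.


Diagnosis: the master substitution — treat m = log base 3 of x as the new clock: one recursion step advances m by one while x scales by 3.


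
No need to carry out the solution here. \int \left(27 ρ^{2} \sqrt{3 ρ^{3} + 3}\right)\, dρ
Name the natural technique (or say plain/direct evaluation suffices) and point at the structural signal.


Method: u-substitution — set u = 3 ρ^{3} + 3: a constant multiple of its derivative, namely 27 ρ^{2}, is present as a factor once the integrand is collected, so the du is sitting there waiting.


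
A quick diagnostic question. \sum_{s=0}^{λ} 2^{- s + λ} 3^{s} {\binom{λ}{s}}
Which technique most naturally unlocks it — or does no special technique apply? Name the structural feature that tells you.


Best approach: the binomial theorem — binomial coefficients against complementary powers of 3 and 2: recognize the binomial expansion and resum.


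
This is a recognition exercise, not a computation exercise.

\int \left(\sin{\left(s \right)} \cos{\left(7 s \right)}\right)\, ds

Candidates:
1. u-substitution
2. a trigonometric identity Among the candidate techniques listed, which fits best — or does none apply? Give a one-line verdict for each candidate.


Best approach: a trigonometric identity — two sinusoids at different rates multiply in \sin{\left(s \right)} \cos{\left(7 s \right)}; the product-to-sum identity uncouples them.
- u-substitution — no subexpression of the integrand serves as a whole-integral substitution inner — individual terms may offer their own, but none carries its derivative as a factor of the full integrand; a working change of variable would have to be constructed from outside the expression.
- a trigonometric identity — a fit — the right tool for this form.


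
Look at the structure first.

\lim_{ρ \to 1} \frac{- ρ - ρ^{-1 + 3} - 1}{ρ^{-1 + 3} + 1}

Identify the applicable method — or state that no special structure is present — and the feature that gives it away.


Diagnosis: no special technique — nothing blocks direct substitution at 1: plug in and finish.


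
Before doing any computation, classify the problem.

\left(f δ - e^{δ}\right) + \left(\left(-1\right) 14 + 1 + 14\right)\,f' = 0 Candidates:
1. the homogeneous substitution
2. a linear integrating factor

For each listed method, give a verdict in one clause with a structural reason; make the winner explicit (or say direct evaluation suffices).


Technique: a linear integrating factor — first power of f, nonzero forcing: the integrating-factor recipe applies verbatim with p = δ.
- the homogeneous substitution — the ratio substitution does not collapse this equation.
- a linear integrating factor: yes — fits the structure here.


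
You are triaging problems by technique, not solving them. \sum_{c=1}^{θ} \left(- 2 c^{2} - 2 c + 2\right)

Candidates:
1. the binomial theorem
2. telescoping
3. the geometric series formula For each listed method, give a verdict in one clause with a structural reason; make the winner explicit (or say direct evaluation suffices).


Verdict: no special technique — the sum is polynomial through and through; closed forms for each power of c finish it directly.
- the binomial theorem — the terms lack the binomial-coefficient-weighted complementary-power pattern of an expansion.
- telescoping — writing out consecutive terms as given produces no pairwise cancellation.
- the geometric series formula — no single multiplier carries one term to the next throughout the sum.


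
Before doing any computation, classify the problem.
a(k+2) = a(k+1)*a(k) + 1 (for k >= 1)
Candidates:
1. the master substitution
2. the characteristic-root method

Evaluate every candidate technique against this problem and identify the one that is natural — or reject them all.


Diagnosis: no special technique — this one you iterate or analyze qualitatively: the nonlinearity defeats linear solution methods.
- the master substitution — no fixed divisor shrinks the index between calls.
- the characteristic-root method — the recursion is nonlinear in the sequence values, so no linear-modes ansatz applies.


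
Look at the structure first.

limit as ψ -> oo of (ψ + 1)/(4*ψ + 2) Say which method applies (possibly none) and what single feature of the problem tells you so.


Diagnosis: dominant-term comparison — growth-rate triage: the leading powers of ψ decide the limit, everything else is noise. Differentiating the expression as a single quotient would eventually settle it as well; matching dominant growth settles it immediately.


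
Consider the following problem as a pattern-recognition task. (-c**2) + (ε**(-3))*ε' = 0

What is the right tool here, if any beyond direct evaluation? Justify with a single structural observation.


Technique: separation of variables — all dependence on the two variables factors apart, the defining separable shape. One could also solve this as an exact equation; with each coefficient in its own variable, separating is the same work with fewer steps.


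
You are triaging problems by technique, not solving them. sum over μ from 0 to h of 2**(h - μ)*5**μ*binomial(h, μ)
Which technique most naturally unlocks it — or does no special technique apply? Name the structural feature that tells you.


Method: the binomial theorem — binomial(h, μ) weighting matched powers of 5 and 2 is the expanded form of (5 + 2)^h — fold it back up.


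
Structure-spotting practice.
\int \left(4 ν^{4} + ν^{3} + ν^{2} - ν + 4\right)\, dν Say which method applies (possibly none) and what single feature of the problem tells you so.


Diagnosis: no special technique — nothing composite, nothing rational, nothing trigonometric — each constant-multiple power of ν integrates by the power rule alone.


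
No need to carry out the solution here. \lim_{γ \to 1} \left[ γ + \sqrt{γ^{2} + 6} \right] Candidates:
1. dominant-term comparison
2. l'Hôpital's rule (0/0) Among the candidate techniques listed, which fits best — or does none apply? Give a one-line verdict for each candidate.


Technique: no special technique — the expression is continuous at 1 — substitute and evaluate; no indeterminate form appears.
- dominant-term comparison — this is not a rational comparison of growth rates at infinity.
- l'Hôpital's rule (0/0): substituting the point gives a finite value outright — there is no indeterminate clash to repair.


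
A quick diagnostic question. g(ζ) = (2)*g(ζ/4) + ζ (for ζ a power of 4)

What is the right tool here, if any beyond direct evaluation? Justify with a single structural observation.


Verdict: the master substitution — index division is the fingerprint: ζ/4 in the recursive call means substitute ζ = 4^m.


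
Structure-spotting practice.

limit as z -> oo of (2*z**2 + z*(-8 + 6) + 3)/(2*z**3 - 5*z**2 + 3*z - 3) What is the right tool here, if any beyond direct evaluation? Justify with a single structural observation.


Method: dominant-term comparison — divide by the highest power of z present: lower-order terms vanish and the dominant ratio remains. As a single quotient, the ∞/∞ shape would yield to repeated differentiation as well — the growth comparison gets there in one look.


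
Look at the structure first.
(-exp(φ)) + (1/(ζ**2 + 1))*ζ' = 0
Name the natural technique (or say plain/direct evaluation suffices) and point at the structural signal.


Diagnosis: separation of variables — solved for the derivative, the right side splits multiplicatively into a function of each variable alone — divide and integrate each side. The equation is exact as it stands too — a potential function exists — though separation reads the split structure directly.


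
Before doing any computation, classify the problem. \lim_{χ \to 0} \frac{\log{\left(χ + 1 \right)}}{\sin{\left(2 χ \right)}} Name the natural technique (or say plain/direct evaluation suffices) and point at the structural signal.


Verdict: l'Hôpital's rule (0/0) — numerator and denominator both vanish at 0 — a genuine 0/0 form, which is exactly when l'Hôpital applies. The standard small-argument limits would also carry it; the rule is the systematic route.


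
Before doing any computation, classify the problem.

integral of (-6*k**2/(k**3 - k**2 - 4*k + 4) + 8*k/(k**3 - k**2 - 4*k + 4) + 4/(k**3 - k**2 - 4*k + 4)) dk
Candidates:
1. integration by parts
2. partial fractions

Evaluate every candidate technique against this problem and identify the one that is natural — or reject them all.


Verdict: partial fractions — a proper rational integrand over the factorable k**3 - k**2 - 4*k + 4: partial fractions reduce it to elementary pieces.
- integration by parts: the nonconstant-polynomial-times-standard-kernel pattern (an exp, sine, cosine, or logarithm partner) is absent.
- partial fractions — yes, a natural case for it.


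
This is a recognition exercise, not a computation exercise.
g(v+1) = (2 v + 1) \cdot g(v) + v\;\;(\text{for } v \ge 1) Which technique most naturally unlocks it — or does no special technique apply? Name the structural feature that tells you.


Verdict: a summation factor — normalize by the running product of 2 v + 1: the left side becomes a difference, and differences sum.


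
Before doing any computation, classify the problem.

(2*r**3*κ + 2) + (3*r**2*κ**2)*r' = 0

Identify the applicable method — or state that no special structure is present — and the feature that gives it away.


Verdict: the exact-equation method — check exactness first: here it holds (2*r**3*κ + 2, 3*r**2*κ**2 have matching cross partials), so no integrating factor is needed.


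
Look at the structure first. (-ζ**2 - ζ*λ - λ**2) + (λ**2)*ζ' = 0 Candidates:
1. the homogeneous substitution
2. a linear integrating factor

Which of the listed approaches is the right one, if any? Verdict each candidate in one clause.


Method: the homogeneous substitution — the slope's numerator and denominator have matching total degree, so it depends only on ζ/λ and the ratio substitution collapses it.
- the homogeneous substitution: yes, a natural case for it.
- a linear integrating factor: the unknown enters nonlinearly (through a power, a denominator, or a transcendental function), which the linear integrating-factor recipe cannot absorb as-is — any repair would come from a preliminary substitution, not the factor.


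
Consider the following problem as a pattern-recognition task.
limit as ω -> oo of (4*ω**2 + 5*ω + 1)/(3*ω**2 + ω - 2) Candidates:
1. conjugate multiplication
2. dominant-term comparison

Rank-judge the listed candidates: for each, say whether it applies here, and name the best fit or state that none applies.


Method: dominant-term comparison — divide by the highest power of ω present: lower-order terms vanish and the dominant ratio remains.
- conjugate multiplication — no difference of divergent radicals appears, so rationalizing has nothing to cancel.
- dominant-term comparison: yes, a natural case for it.


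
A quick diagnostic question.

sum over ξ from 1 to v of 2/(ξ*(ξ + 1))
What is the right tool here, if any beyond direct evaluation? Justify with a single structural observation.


Method: telescoping — 2/(ξ*(ξ + 1)) decomposes into shift-paired simple fractions; the series telescopes to finitely many boundary pieces.


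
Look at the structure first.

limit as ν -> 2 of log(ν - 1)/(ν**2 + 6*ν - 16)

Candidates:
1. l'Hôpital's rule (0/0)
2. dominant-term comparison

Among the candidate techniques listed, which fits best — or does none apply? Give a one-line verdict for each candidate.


Technique: l'Hôpital's rule (0/0) — the 0/0 form at 2 is the signature situation for l'Hôpital's rule. One could equally expand both pieces locally and compare leading terms; the rule does that in one stroke.
- l'Hôpital's rule (0/0) — yes — fits the structure here.
- dominant-term comparison — this is not a rational comparison of growth rates at infinity.


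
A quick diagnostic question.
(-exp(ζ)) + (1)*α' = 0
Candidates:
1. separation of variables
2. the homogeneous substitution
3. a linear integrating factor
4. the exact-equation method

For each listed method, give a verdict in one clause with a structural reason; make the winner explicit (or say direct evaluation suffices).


Technique: no special technique — the slope is a function of ζ alone, so integrate both sides directly.
- separation of variables — any separation here is vacuous (nothing depends on the unknown); direct integration is the honest label.
- the homogeneous substitution — the ratio substitution does not collapse this equation.
- a linear integrating factor: the linear template holds only trivially here (the unknown is absent, so the coefficient is zero) — the method is not the natural label.
- the exact-equation method — with the unknown absent from both coefficients, the cross-partial test holds emptily — nothing for the exact method to work on.


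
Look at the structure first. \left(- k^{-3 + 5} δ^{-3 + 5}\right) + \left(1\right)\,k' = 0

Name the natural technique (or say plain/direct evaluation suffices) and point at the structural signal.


Method: separation of variables — the derivative equals a pure function of δ (namely δ^{-3 + 5}) times a pure function of k (namely k^{-3 + 5}); divide and integrate each side.


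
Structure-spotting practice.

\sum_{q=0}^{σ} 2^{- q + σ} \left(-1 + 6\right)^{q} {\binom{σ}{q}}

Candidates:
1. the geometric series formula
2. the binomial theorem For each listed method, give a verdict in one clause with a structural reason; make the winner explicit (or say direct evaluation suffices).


Diagnosis: the binomial theorem — terms weighting {\binom{σ}{q}} against matched powers of (-1 + 6) and 2 reassemble into ((-1 + 6) + 2)^σ by the binomial theorem.
- the geometric series formula — there is no constant term-to-term ratio.
- the binomial theorem: applicable, and directly so.


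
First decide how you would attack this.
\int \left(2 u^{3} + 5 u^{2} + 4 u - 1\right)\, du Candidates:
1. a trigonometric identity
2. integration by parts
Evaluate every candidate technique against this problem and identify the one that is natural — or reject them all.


Best approach: no special technique — nothing composite, nothing rational, nothing trigonometric — each constant-multiple power of u integrates by the power rule alone.
- a trigonometric identity — there is no trigonometric structure at all — the integrand carries no sine or cosine to rewrite.
- integration by parts — parts would only shuffle a directly integrable integrand.


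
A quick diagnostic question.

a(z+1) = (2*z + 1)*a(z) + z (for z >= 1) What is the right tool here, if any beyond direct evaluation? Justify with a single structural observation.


Method: a summation factor — first-order, linear, moving coefficient 2*z + 1: the discrete analogue of an integrating factor handles it.


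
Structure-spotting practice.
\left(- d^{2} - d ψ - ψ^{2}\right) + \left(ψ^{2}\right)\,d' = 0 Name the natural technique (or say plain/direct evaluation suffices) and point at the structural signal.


Verdict: the homogeneous substitution — the slope's numerator and denominator have matching total degree, so it depends only on d/ψ and the ratio substitution collapses it.


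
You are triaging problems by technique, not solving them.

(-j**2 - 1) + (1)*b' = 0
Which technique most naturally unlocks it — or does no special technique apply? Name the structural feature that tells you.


Verdict: no special technique — the slope is a function of j alone, so integrate both sides directly.


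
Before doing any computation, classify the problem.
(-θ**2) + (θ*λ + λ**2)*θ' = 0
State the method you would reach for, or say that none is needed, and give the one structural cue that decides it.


Verdict: the homogeneous substitution — scaling λ and θ together leaves the slope fixed — it depends only on θ/λ, so substitute the ratio. Rewriting — with the variables' roles exchanged where the shape demands it — would expose a Bernoulli structure too; the homogeneous substitution simply reads the degrees directly.


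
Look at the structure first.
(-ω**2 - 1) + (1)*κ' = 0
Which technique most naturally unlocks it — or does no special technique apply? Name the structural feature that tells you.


Best approach: no special technique — the slope is a pure function of ω; integrate both sides and be done.


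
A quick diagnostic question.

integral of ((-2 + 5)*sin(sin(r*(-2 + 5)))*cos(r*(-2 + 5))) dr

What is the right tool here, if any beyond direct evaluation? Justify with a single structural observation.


Technique: u-substitution — read it as f(sin(r*(-2 + 5))) times a constant multiple of d(sin(r*(-2 + 5))): one substitution, u = sin(r*(-2 + 5)), finishes it.


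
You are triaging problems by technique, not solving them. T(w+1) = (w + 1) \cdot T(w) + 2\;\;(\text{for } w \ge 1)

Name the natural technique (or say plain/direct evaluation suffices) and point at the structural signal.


Technique: a summation factor — one-term recursion with variable weight w + 1 is solved by product normalization, not by root-finding.


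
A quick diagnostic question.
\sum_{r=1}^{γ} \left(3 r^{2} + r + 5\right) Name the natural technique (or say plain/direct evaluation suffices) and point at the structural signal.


Method: no special technique — with only polynomial terms in r present, the classical sum-of-powers identities are all you need.


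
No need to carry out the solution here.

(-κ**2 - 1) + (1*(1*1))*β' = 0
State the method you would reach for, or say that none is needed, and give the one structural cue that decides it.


Method: no special technique — the slope is a function of κ alone, so integrate both sides directly.


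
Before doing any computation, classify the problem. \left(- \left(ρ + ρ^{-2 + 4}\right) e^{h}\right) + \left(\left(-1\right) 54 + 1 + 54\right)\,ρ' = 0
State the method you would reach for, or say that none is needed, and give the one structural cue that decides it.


Diagnosis: separation of variables — solved for the derivative, the right side splits multiplicatively into a function of each variable alone — divide and integrate each side. Rearranged, this also fits the Bernoulli template directly; separation reads the product structure as given.


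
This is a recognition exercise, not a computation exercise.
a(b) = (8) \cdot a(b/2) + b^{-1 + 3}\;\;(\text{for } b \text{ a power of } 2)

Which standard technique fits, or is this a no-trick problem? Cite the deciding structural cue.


Method: the master substitution — the argument shrinks by the factor 2, so measure the index on a logarithmic scale and the recursion becomes a shift.
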